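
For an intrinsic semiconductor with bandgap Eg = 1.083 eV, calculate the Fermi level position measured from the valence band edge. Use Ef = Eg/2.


Step 1: For an intrinsic semiconductor, the Fermi level sits at midgap.
Step 2: Ef = Eg / 2 = 1.083 / 2 = 0.5415 eV

0.5415


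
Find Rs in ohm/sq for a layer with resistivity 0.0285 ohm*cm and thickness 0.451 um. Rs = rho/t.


Step 1: Convert thickness to cm: t = 0.451 um = 4.5100e-05 cm
Step 2: Rs = rho / t = 0.0285 / 4.5100e-05
Step 3: Rs = 631.9 ohm/sq

631.9


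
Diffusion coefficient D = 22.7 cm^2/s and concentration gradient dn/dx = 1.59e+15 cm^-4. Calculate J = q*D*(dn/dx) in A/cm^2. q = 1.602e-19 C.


Step 1: J = q * D * (dn/dx)
Step 2: J = 1.602e-19 * 22.7 * 1.59e+15
Step 3: J = 5.78e-03 A/cm^2

5.78e-03


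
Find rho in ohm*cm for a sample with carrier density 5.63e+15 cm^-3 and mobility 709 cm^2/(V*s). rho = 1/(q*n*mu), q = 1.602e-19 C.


Step 1: sigma = q * n * mu = 1.602e-19 * 5.63e+15 * 709 = 6.39466e-01 S/cm
Step 2: rho = 1 / sigma = 1 / 6.39466e-01 = 1.564 ohm*cm

1.564


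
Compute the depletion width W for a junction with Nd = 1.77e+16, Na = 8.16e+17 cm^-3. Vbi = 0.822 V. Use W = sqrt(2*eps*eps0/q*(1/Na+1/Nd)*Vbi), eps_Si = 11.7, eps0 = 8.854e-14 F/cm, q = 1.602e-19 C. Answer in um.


Step 1: 1/Na + 1/Nd = 1/8.16e+17 + 1/1.77e+16 = 5.77227e-17
Step 2: 2*eps*eps0/q = 2*11.7*8.854e-14/1.602e-19 = 1.293281e+07
Step 3: W^2 = 1.293281e+07 * 5.77227e-17 * 0.822 = 6.13637e-10
Step 4: W = sqrt(6.13637e-10) = 2.477e-05 cm = 0.2477 um

0.2477


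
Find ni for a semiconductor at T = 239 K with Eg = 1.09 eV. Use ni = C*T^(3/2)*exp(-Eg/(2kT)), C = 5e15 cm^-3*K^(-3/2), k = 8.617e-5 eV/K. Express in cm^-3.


Step 1: Compute kT = 8.617e-5 * 239 = 0.02059463 eV
Step 2: Exponent = -Eg/(2kT) = -1.09/(2*0.02059463) = -26.46321
Step 3: T^(3/2) = 239^1.5 = 3694.85
Step 4: ni = 5e15 * 3694.85 * exp(-26.46321) = 5.94e+07 cm^-3

5.94e+07


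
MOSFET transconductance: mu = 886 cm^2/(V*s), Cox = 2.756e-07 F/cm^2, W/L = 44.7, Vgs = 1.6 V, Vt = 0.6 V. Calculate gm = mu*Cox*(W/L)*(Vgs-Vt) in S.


Step 1: Vov = Vgs - Vt = 1.6 - 0.6 = 1.0 V
Step 2: gm = mu * Cox * (W/L) * Vov
Step 3: gm = 886 * 2.756e-07 * 44.7 * 1.0 = 1.09e-02 S

1.09e-02


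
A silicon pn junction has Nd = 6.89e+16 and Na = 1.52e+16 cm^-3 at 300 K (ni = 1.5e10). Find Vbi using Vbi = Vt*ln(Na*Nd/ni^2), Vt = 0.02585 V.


Step 1: Compute Na*Nd/ni^2 = 1.52e+16 * 6.89e+16 / (1.5e10)^2 = 4.6546e+12
Step 2: ln(4.6546e+12) = 29.1689
Step 3: Vbi = 0.02585 * 29.1689 = 0.754 V

0.754


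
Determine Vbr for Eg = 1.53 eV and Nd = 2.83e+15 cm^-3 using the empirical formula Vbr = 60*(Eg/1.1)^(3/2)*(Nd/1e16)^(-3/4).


Step 1: Eg/1.1 = 1.53/1.1 = 1.390909
Step 2: (Eg/1.1)^1.5 = 1.390909^1.5 = 1.640394
Step 3: (Nd/1e16)^(-0.75) = (0.283)^(-0.75) = 2.577272
Step 4: Vbr = 60 * 1.640394 * 2.577272 = 253.7 V

253.7


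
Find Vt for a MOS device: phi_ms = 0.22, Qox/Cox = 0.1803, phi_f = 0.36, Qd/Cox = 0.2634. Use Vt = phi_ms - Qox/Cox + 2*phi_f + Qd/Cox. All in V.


Step 1: Vt = phi_ms - Qox/Cox + 2*phi_f + Qd/Cox
Step 2: Vt = 0.22 - 0.1803 + 2*0.36 + 0.2634
Step 3: Vt = 0.22 - 0.1803 + 0.72 + 0.2634
Step 4: Vt = 1.0231 V

1.0231


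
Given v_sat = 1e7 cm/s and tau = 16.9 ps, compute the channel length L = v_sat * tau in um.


Step 1: tau in seconds = 16.9 ps * 1e-12 = 1.6900e-11 s
Step 2: L = v_sat * tau = 1e7 * 1.6900e-11 = 1.6900e-04 cm
Step 3: L in um = 1.6900e-04 * 1e4 = 1.69 um

1.69


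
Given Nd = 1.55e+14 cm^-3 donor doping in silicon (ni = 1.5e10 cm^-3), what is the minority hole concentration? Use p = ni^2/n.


Step 1: Since Nd >> ni, n ≈ Nd = 1.55e+14 cm^-3
Step 2: p = ni^2 / n = (1.5e10)^2 / 1.55e+14
Step 3: p = 2.25e20 / 1.55e+14 = 1.45e+06 cm^-3

1.45e+06


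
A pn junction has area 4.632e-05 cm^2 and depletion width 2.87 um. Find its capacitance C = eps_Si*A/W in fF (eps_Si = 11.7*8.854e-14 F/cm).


Step 1: eps_Si = 11.7 * 8.854e-14 = 1.035918e-12 F/cm
Step 2: W in cm = 2.87 * 1e-4 = 2.87e-04 cm
Step 3: C = 1.035918e-12 * 4.632e-05 / 2.87e-04 = 1.671907e-13 F
Step 4: C = 167.19 fF

167.19


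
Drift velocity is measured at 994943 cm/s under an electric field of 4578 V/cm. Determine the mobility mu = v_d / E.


Step 1: mu = v_d / E
Step 2: mu = 994943 / 4578
Step 3: mu = 217.33 cm^2/(V*s)

217.33


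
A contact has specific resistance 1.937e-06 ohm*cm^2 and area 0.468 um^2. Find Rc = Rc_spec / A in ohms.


Step 1: Convert area to cm^2: 0.468 um^2 = 4.6800e-09 cm^2
Step 2: Rc = Rc_spec / A = 1.937e-06 / 4.6800e-09
Step 3: Rc = 4.14e+02 ohms

4.14e+02


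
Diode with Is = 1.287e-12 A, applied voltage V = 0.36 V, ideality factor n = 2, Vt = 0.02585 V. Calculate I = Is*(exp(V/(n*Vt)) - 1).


Step 1: V/(n*Vt) = 0.36/(2*0.02585) = 6.9632
Step 2: exp(6.9632) = 1.0570e+03
Step 3: I = 1.287e-12 * (1.0570e+03 - 1) = 1.36e-09 A

1.36e-09


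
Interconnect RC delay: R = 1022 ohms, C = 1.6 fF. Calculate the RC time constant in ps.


Step 1: tau = R * C
Step 2: tau = 1022 * 1.6 fF = 1022 * 1.6e-15 F
Step 3: tau = 1.6352e-12 s = 1.6352 ps

1.6352


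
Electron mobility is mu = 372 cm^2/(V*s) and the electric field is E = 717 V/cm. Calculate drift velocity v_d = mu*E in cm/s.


Step 1: v_d = mu * E
Step 2: v_d = 372 * 717 = 266724
Step 3: v_d = 2.67e+05 cm/s

2.67e+05


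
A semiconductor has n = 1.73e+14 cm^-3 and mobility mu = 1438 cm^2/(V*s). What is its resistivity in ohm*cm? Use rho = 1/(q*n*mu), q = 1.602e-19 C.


Step 1: sigma = q * n * mu = 1.602e-19 * 1.73e+14 * 1438 = 3.98536e-02 S/cm
Step 2: rho = 1 / sigma = 1 / 3.98536e-02 = 25.09 ohm*cm

25.09


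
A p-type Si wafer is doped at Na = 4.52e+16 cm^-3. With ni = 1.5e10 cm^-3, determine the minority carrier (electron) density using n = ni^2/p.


Step 1: Majority hole concentration p ≈ Na = 4.52e+16 cm^-3
Step 2: n = ni^2 / Na = (1.5e10)^2 / 4.52e+16
Step 3: n = 4.98e+03 cm^-3

4.98e+03


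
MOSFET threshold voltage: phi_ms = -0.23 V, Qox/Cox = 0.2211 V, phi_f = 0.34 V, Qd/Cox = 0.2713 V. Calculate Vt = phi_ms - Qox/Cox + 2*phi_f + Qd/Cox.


Step 1: Vt = phi_ms - Qox/Cox + 2*phi_f + Qd/Cox
Step 2: Vt = -0.23 - 0.2211 + 2*0.34 + 0.2713
Step 3: Vt = -0.23 - 0.2211 + 0.68 + 0.2713
Step 4: Vt = 0.5002 V

0.5002


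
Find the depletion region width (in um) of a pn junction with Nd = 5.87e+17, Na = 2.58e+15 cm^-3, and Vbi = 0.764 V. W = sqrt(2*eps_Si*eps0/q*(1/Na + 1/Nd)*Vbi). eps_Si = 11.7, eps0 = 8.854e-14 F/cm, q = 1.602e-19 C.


Step 1: 1/Na + 1/Nd = 1/2.58e+15 + 1/5.87e+17 = 3.89300e-16
Step 2: 2*eps*eps0/q = 2*11.7*8.854e-14/1.602e-19 = 1.293281e+07
Step 3: W^2 = 1.293281e+07 * 3.89300e-16 * 0.764 = 3.84654e-09
Step 4: W = sqrt(3.84654e-09) = 6.202e-05 cm = 0.6202 um

0.6202


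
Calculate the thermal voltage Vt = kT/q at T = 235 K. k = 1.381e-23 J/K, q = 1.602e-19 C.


Step 1: kT = 1.381e-23 * 235 = 3.24535e-21 J
Step 2: Vt = kT/q = 3.24535e-21 / 1.602e-19
Step 3: Vt = 0.02026 V

0.02026


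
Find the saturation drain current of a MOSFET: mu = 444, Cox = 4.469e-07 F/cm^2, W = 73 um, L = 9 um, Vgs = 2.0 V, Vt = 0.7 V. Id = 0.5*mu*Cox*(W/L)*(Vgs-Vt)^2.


Step 1: Overdrive voltage Vov = Vgs - Vt = 2.0 - 0.7 = 1.3 V
Step 2: W/L = 73/9 = 8.11111
Step 3: Id = 0.5 * 444 * 4.469e-07 * 8.11111 * 1.3^2
Step 4: Id = 1.36e-03 A

1.36e-03


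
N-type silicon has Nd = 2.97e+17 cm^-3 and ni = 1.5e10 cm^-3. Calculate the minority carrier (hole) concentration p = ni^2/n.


Step 1: Since Nd >> ni, n ≈ Nd = 2.97e+17 cm^-3
Step 2: p = ni^2 / n = (1.5e10)^2 / 2.97e+17
Step 3: p = 2.25e20 / 2.97e+17 = 7.58e+02 cm^-3

7.58e+02


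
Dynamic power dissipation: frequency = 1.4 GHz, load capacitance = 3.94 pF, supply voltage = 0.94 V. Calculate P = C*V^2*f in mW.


Step 1: V^2 = 0.94^2 = 0.8836 V^2
Step 2: P = C*V^2*f = 3.94e-12 F * 0.8836 * 1.4e9 Hz
Step 3: P = 4.8739376e-03 W
Step 4: P = 4.874 mW

4.874


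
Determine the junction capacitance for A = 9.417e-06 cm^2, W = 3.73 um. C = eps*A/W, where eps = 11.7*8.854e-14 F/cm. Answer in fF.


Step 1: eps_Si = 11.7 * 8.854e-14 = 1.035918e-12 F/cm
Step 2: W in cm = 3.73 * 1e-4 = 3.73e-04 cm
Step 3: C = 1.035918e-12 * 9.417e-06 / 3.73e-04 = 2.615346e-14 F
Step 4: C = 26.15 fF

26.15


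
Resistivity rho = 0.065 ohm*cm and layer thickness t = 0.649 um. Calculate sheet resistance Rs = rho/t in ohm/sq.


Step 1: Convert thickness to cm: t = 0.649 um = 6.4900e-05 cm
Step 2: Rs = rho / t = 0.065 / 6.4900e-05
Step 3: Rs = 1001.5 ohm/sq

1001.5


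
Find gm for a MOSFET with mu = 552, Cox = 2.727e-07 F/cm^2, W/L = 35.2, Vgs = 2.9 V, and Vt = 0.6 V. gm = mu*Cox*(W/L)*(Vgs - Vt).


Step 1: Vov = Vgs - Vt = 2.9 - 0.6 = 2.3 V
Step 2: gm = mu * Cox * (W/L) * Vov
Step 3: gm = 552 * 2.727e-07 * 35.2 * 2.3 = 1.22e-02 S

1.22e-02


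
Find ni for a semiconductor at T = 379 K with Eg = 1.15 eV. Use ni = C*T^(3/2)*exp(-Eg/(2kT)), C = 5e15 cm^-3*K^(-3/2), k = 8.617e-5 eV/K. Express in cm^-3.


Step 1: Compute kT = 8.617e-5 * 379 = 0.03265843 eV
Step 2: Exponent = -Eg/(2kT) = -1.15/(2*0.03265843) = -17.60648
Step 3: T^(3/2) = 379^1.5 = 7378.34
Step 4: ni = 5e15 * 7378.34 * exp(-17.60648) = 8.33e+11 cm^-3

8.33e+11


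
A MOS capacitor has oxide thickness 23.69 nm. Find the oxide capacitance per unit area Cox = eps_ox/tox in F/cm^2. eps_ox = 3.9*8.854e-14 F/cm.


Step 1: eps_ox = 3.9 * 8.854e-14 = 3.45306e-13 F/cm
Step 2: tox in cm = 23.69 nm * 1e-7 = 2.3690e-06 cm
Step 3: Cox = 3.45306e-13 / 2.3690e-06 = 1.46e-07 F/cm^2

1.46e-07


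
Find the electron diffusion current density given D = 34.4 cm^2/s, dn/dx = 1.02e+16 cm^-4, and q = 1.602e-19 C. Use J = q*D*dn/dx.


Step 1: J = q * D * (dn/dx)
Step 2: J = 1.602e-19 * 34.4 * 1.02e+16
Step 3: J = 5.62e-02 A/cm^2

5.62e-02


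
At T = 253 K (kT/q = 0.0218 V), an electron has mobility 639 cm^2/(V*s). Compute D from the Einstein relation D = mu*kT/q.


Step 1: D = mu * (kT/q)
Step 2: D = 639 * 0.0218
Step 3: D = 13.93 cm^2/s

13.93


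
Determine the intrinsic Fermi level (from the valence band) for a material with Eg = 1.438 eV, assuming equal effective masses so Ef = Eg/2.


Step 1: For an intrinsic semiconductor, the Fermi level sits at midgap.
Step 2: Ef = Eg / 2 = 1.438 / 2 = 0.719 eV

0.719


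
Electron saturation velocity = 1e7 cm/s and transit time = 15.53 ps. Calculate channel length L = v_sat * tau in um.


Step 1: tau in seconds = 15.53 ps * 1e-12 = 1.5530e-11 s
Step 2: L = v_sat * tau = 1e7 * 1.5530e-11 = 1.5530e-04 cm
Step 3: L in um = 1.5530e-04 * 1e4 = 1.553 um

1.553


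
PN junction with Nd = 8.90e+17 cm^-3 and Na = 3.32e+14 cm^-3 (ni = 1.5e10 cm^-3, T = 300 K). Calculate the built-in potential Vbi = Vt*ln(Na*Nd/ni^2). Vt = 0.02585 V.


Step 1: Compute Na*Nd/ni^2 = 3.32e+14 * 8.90e+17 / (1.5e10)^2 = 1.3132e+12
Step 2: ln(1.3132e+12) = 27.9035
Step 3: Vbi = 0.02585 * 27.9035 = 0.721 V

0.721


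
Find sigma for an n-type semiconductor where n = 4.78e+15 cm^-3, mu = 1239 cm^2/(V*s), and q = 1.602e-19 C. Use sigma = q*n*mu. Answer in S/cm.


Step 1: sigma = q * n * mu
Step 2: sigma = 1.602e-19 * 4.78e+15 * 1239
Step 3: sigma = 9.488e-01 S/cm

9.488e-01


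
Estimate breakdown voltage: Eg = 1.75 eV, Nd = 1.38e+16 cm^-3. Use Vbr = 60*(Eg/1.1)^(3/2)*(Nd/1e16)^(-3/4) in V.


Step 1: Eg/1.1 = 1.75/1.1 = 1.590909
Step 2: (Eg/1.1)^1.5 = 1.590909^1.5 = 2.006633
Step 3: (Nd/1e16)^(-0.75) = (1.38)^(-0.75) = 0.785400
Step 4: Vbr = 60 * 2.006633 * 0.785400 = 94.6 V

94.6


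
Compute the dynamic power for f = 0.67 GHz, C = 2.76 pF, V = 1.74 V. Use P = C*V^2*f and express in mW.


Step 1: V^2 = 1.74^2 = 3.0276 V^2
Step 2: P = C*V^2*f = 2.76e-12 F * 3.0276 * 0.67e9 Hz
Step 3: P = 5.59863792e-03 W
Step 4: P = 5.599 mW

5.599


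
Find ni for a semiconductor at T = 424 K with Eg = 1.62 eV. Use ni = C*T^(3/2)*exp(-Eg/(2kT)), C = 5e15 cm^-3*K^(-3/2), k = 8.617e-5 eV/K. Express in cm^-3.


Step 1: Compute kT = 8.617e-5 * 424 = 0.03653608 eV
Step 2: Exponent = -Eg/(2kT) = -1.62/(2*0.03653608) = -22.16987
Step 3: T^(3/2) = 424^1.5 = 8730.69
Step 4: ni = 5e15 * 8730.69 * exp(-22.16987) = 1.03e+10 cm^-3

1.03e+10


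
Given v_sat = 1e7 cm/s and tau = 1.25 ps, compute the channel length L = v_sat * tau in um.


Step 1: tau in seconds = 1.25 ps * 1e-12 = 1.2500e-12 s
Step 2: L = v_sat * tau = 1e7 * 1.2500e-12 = 1.2500e-05 cm
Step 3: L in um = 1.2500e-05 * 1e4 = 0.125 um

0.125


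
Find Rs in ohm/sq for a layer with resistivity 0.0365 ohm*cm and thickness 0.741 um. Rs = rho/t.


Step 1: Convert thickness to cm: t = 0.741 um = 7.4100e-05 cm
Step 2: Rs = rho / t = 0.0365 / 7.4100e-05
Step 3: Rs = 492.6 ohm/sq

492.6


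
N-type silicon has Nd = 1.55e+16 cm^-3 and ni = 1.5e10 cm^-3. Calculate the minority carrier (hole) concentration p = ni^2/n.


Step 1: Since Nd >> ni, n ≈ Nd = 1.55e+16 cm^-3
Step 2: p = ni^2 / n = (1.5e10)^2 / 1.55e+16
Step 3: p = 2.25e20 / 1.55e+16 = 1.45e+04 cm^-3

1.45e+04


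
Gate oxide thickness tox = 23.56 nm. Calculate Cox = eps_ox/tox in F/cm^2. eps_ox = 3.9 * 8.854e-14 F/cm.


Step 1: eps_ox = 3.9 * 8.854e-14 = 3.45306e-13 F/cm
Step 2: tox in cm = 23.56 nm * 1e-7 = 2.3560e-06 cm
Step 3: Cox = 3.45306e-13 / 2.3560e-06 = 1.47e-07 F/cm^2

1.47e-07


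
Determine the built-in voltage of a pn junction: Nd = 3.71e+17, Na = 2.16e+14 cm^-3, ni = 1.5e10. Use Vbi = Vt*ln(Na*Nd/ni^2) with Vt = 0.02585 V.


Step 1: Compute Na*Nd/ni^2 = 2.16e+14 * 3.71e+17 / (1.5e10)^2 = 3.5616e+11
Step 2: ln(3.5616e+11) = 26.5986
Step 3: Vbi = 0.02585 * 26.5986 = 0.688 V

0.688


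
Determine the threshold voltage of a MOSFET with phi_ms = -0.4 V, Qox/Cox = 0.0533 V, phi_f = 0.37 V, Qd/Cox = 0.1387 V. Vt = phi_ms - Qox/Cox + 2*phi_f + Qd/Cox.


Step 1: Vt = phi_ms - Qox/Cox + 2*phi_f + Qd/Cox
Step 2: Vt = -0.4 - 0.0533 + 2*0.37 + 0.1387
Step 3: Vt = -0.4 - 0.0533 + 0.74 + 0.1387
Step 4: Vt = 0.4254 V

0.4254


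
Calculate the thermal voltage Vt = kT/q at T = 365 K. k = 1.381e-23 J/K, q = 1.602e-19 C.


Step 1: kT = 1.381e-23 * 365 = 5.04065e-21 J
Step 2: Vt = kT/q = 5.04065e-21 / 1.602e-19
Step 3: Vt = 0.03146 V

0.03146


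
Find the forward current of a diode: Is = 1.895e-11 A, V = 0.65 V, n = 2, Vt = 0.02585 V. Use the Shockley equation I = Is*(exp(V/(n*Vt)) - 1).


Step 1: V/(n*Vt) = 0.65/(2*0.02585) = 12.5725
Step 2: exp(12.5725) = 2.8851e+05
Step 3: I = 1.895e-11 * (2.8851e+05 - 1) = 5.47e-06 A

5.47e-06


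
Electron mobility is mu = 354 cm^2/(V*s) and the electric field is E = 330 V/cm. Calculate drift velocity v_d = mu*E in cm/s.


Step 1: v_d = mu * E
Step 2: v_d = 354 * 330 = 116820
Step 3: v_d = 1.17e+05 cm/s

1.17e+05


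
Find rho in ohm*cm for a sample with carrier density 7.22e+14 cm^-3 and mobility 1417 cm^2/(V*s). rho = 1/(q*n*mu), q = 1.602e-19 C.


Step 1: sigma = q * n * mu = 1.602e-19 * 7.22e+14 * 1417 = 1.63896e-01 S/cm
Step 2: rho = 1 / sigma = 1 / 1.63896e-01 = 6.101 ohm*cm

6.101


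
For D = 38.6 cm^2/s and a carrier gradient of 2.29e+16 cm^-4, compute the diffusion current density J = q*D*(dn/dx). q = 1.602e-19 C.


Step 1: J = q * D * (dn/dx)
Step 2: J = 1.602e-19 * 38.6 * 2.29e+16
Step 3: J = 1.42e-01 A/cm^2

1.42e-01


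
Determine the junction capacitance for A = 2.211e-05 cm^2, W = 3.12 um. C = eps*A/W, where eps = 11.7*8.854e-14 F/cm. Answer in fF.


Step 1: eps_Si = 11.7 * 8.854e-14 = 1.035918e-12 F/cm
Step 2: W in cm = 3.12 * 1e-4 = 3.12e-04 cm
Step 3: C = 1.035918e-12 * 2.211e-05 / 3.12e-04 = 7.341073e-14 F
Step 4: C = 73.41 fF

73.41


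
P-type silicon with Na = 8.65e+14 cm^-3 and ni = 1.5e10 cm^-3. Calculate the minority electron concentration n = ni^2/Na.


Step 1: Majority hole concentration p ≈ Na = 8.65e+14 cm^-3
Step 2: n = ni^2 / Na = (1.5e10)^2 / 8.65e+14
Step 3: n = 2.60e+05 cm^-3

2.60e+05


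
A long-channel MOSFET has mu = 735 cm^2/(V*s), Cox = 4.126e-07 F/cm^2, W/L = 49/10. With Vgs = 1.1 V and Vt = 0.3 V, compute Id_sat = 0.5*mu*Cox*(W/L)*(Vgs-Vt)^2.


Step 1: Overdrive voltage Vov = Vgs - Vt = 1.1 - 0.3 = 0.8 V
Step 2: W/L = 49/10 = 4.9
Step 3: Id = 0.5 * 735 * 4.126e-07 * 4.9 * 0.8^2
Step 4: Id = 4.76e-04 A

4.76e-04


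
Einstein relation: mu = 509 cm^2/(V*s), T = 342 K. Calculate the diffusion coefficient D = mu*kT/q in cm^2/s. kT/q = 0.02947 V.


Step 1: D = mu * (kT/q)
Step 2: D = 509 * 0.02947
Step 3: D = 15.0 cm^2/s

15.0


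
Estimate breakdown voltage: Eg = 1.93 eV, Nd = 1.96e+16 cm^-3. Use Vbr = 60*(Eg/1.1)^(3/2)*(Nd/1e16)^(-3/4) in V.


Step 1: Eg/1.1 = 1.93/1.1 = 1.754545
Step 2: (Eg/1.1)^1.5 = 1.754545^1.5 = 2.324057
Step 3: (Nd/1e16)^(-0.75) = (1.96)^(-0.75) = 0.603682
Step 4: Vbr = 60 * 2.324057 * 0.603682 = 84.2 V

84.2


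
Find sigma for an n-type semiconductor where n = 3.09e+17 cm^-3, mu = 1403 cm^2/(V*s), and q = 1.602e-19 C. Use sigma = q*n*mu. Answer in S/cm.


Step 1: sigma = q * n * mu
Step 2: sigma = 1.602e-19 * 3.09e+17 * 1403
Step 3: sigma = 6.945e+01 S/cm

6.945e+01


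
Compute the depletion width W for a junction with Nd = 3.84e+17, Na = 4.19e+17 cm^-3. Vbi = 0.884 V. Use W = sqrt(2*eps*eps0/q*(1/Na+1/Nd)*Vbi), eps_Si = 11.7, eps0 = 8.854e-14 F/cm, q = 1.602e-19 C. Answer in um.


Step 1: 1/Na + 1/Nd = 1/4.19e+17 + 1/3.84e+17 = 4.99080e-18
Step 2: 2*eps*eps0/q = 2*11.7*8.854e-14/1.602e-19 = 1.293281e+07
Step 3: W^2 = 1.293281e+07 * 4.99080e-18 * 0.884 = 5.70578e-11
Step 4: W = sqrt(5.70578e-11) = 7.554e-06 cm = 0.07554 um

0.07554


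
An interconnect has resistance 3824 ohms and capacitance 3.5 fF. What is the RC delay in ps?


Step 1: tau = R * C
Step 2: tau = 3824 * 3.5 fF = 3824 * 3.5e-15 F
Step 3: tau = 1.3384e-11 s = 13.384 ps

13.384


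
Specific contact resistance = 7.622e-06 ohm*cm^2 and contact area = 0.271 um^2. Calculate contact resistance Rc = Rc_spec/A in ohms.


Step 1: Convert area to cm^2: 0.271 um^2 = 2.7100e-09 cm^2
Step 2: Rc = Rc_spec / A = 7.622e-06 / 2.7100e-09
Step 3: Rc = 2.81e+03 ohms

2.81e+03


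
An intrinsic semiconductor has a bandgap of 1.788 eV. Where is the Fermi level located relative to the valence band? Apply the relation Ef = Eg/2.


Step 1: For an intrinsic semiconductor, the Fermi level sits at midgap.
Step 2: Ef = Eg / 2 = 1.788 / 2 = 0.894 eV

0.894


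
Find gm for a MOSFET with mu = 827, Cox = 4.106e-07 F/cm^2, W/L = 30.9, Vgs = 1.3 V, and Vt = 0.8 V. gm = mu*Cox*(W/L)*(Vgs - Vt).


Step 1: Vov = Vgs - Vt = 1.3 - 0.8 = 0.5 V
Step 2: gm = mu * Cox * (W/L) * Vov
Step 3: gm = 827 * 4.106e-07 * 30.9 * 0.5 = 5.25e-03 S

5.25e-03


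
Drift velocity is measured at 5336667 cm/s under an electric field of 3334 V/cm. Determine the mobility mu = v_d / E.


Step 1: mu = v_d / E
Step 2: mu = 5336667 / 3334
Step 3: mu = 1600.68 cm^2/(V*s)

1600.68


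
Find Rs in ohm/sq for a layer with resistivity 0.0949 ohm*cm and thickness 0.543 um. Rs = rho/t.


Step 1: Convert thickness to cm: t = 0.543 um = 5.4300e-05 cm
Step 2: Rs = rho / t = 0.0949 / 5.4300e-05
Step 3: Rs = 1747.7 ohm/sq

1747.7


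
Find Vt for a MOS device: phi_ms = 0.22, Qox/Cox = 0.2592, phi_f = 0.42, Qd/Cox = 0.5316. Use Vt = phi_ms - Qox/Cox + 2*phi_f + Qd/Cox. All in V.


Step 1: Vt = phi_ms - Qox/Cox + 2*phi_f + Qd/Cox
Step 2: Vt = 0.22 - 0.2592 + 2*0.42 + 0.5316
Step 3: Vt = 0.22 - 0.2592 + 0.84 + 0.5316
Step 4: Vt = 1.3324 V

1.3324


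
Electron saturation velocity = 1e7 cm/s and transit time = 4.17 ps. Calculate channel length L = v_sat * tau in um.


Step 1: tau in seconds = 4.17 ps * 1e-12 = 4.1700e-12 s
Step 2: L = v_sat * tau = 1e7 * 4.1700e-12 = 4.1700e-05 cm
Step 3: L in um = 4.1700e-05 * 1e4 = 0.417 um

0.417


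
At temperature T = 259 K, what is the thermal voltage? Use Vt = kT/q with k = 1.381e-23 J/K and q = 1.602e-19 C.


Step 1: kT = 1.381e-23 * 259 = 3.57679e-21 J
Step 2: Vt = kT/q = 3.57679e-21 / 1.602e-19
Step 3: Vt = 0.02233 V

0.02233


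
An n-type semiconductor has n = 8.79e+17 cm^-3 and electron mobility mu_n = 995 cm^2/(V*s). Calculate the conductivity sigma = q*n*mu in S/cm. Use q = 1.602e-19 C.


Step 1: sigma = q * n * mu
Step 2: sigma = 1.602e-19 * 8.79e+17 * 995
Step 3: sigma = 1.401e+02 S/cm

1.401e+02


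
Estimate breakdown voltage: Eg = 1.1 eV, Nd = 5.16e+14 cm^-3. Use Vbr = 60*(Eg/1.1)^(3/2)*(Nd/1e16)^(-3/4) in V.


Step 1: Eg/1.1 = 1.1/1.1 = 1.000000
Step 2: (Eg/1.1)^1.5 = 1.000000^1.5 = 1.000000
Step 3: (Nd/1e16)^(-0.75) = (0.0516)^(-0.75) = 9.236612
Step 4: Vbr = 60 * 1.000000 * 9.236612 = 554.2 V

554.2


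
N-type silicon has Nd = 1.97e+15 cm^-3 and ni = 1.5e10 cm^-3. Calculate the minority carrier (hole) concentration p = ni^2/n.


Step 1: Since Nd >> ni, n ≈ Nd = 1.97e+15 cm^-3
Step 2: p = ni^2 / n = (1.5e10)^2 / 1.97e+15
Step 3: p = 2.25e20 / 1.97e+15 = 1.14e+05 cm^-3

1.14e+05


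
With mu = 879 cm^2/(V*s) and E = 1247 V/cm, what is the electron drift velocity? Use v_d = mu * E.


Step 1: v_d = mu * E
Step 2: v_d = 879 * 1247 = 1096113
Step 3: v_d = 1.10e+06 cm/s

1.10e+06


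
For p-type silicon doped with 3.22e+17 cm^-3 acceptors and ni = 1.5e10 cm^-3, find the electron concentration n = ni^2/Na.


Step 1: Majority hole concentration p ≈ Na = 3.22e+17 cm^-3
Step 2: n = ni^2 / Na = (1.5e10)^2 / 3.22e+17
Step 3: n = 6.99e+02 cm^-3

6.99e+02


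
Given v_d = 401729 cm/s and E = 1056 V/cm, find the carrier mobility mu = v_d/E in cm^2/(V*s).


Step 1: mu = v_d / E
Step 2: mu = 401729 / 1056
Step 3: mu = 380.43 cm^2/(V*s)

380.43


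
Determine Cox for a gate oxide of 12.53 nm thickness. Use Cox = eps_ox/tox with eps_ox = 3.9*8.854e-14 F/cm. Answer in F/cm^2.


Step 1: eps_ox = 3.9 * 8.854e-14 = 3.45306e-13 F/cm
Step 2: tox in cm = 12.53 nm * 1e-7 = 1.2530e-06 cm
Step 3: Cox = 3.45306e-13 / 1.2530e-06 = 2.76e-07 F/cm^2

2.76e-07


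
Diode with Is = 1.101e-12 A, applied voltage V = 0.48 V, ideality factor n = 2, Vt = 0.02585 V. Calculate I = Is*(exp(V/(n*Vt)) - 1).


Step 1: V/(n*Vt) = 0.48/(2*0.02585) = 9.2843
Step 2: exp(9.2843) = 1.0768e+04
Step 3: I = 1.101e-12 * (1.0768e+04 - 1) = 1.19e-08 A

1.19e-08


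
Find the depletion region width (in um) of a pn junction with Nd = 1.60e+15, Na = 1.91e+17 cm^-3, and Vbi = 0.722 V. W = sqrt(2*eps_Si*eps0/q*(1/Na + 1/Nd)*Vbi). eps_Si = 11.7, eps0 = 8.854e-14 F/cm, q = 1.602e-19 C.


Step 1: 1/Na + 1/Nd = 1/1.91e+17 + 1/1.60e+15 = 6.30236e-16
Step 2: 2*eps*eps0/q = 2*11.7*8.854e-14/1.602e-19 = 1.293281e+07
Step 3: W^2 = 1.293281e+07 * 6.30236e-16 * 0.722 = 5.88482e-09
Step 4: W = sqrt(5.88482e-09) = 7.671e-05 cm = 0.7671 um

0.7671


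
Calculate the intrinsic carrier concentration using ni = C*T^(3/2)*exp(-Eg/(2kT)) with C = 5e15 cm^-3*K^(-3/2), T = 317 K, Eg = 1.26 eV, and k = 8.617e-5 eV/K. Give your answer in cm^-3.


Step 1: Compute kT = 8.617e-5 * 317 = 0.02731589 eV
Step 2: Exponent = -Eg/(2kT) = -1.26/(2*0.02731589) = -23.06350
Step 3: T^(3/2) = 317^1.5 = 5644.02
Step 4: ni = 5e15 * 5644.02 * exp(-23.06350) = 2.72e+09 cm^-3

2.72e+09


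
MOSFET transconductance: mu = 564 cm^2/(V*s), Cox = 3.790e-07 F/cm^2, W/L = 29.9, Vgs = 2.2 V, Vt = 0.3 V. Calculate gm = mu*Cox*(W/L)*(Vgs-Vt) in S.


Step 1: Vov = Vgs - Vt = 2.2 - 0.3 = 1.9 V
Step 2: gm = mu * Cox * (W/L) * Vov
Step 3: gm = 564 * 3.790e-07 * 29.9 * 1.9 = 1.21e-02 S

1.21e-02


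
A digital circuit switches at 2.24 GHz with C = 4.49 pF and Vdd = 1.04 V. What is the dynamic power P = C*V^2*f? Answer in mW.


Step 1: V^2 = 1.04^2 = 1.0816 V^2
Step 2: P = C*V^2*f = 4.49e-12 F * 1.0816 * 2.24e9 Hz
Step 3: P = 1.087830016e-02 W
Step 4: P = 10.878 mW

10.878


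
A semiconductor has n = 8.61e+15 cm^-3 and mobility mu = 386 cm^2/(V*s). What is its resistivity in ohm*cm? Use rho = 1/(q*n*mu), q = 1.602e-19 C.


Step 1: sigma = q * n * mu = 1.602e-19 * 8.61e+15 * 386 = 5.32418e-01 S/cm
Step 2: rho = 1 / sigma = 1 / 5.32418e-01 = 1.878 ohm*cm

1.878


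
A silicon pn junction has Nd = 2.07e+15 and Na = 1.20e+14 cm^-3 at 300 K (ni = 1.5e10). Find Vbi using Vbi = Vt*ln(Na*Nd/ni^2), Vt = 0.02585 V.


Step 1: Compute Na*Nd/ni^2 = 1.20e+14 * 2.07e+15 / (1.5e10)^2 = 1.1040e+09
Step 2: ln(1.1040e+09) = 20.8222
Step 3: Vbi = 0.02585 * 20.8222 = 0.538 V

0.538


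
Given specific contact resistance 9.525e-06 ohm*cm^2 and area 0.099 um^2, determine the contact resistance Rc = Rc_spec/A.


Step 1: Convert area to cm^2: 0.099 um^2 = 9.9000e-10 cm^2
Step 2: Rc = Rc_spec / A = 9.525e-06 / 9.9000e-10
Step 3: Rc = 9.62e+03 ohms

9.62e+03


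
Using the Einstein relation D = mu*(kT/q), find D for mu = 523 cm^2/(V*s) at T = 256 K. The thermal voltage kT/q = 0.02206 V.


Step 1: D = mu * (kT/q)
Step 2: D = 523 * 0.02206
Step 3: D = 11.54 cm^2/s

11.54


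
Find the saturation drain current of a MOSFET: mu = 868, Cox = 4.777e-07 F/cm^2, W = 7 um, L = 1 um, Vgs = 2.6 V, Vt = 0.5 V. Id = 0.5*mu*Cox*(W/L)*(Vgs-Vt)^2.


Step 1: Overdrive voltage Vov = Vgs - Vt = 2.6 - 0.5 = 2.1 V
Step 2: W/L = 7/1 = 7
Step 3: Id = 0.5 * 868 * 4.777e-07 * 7 * 2.1^2
Step 4: Id = 6.40e-03 A

6.40e-03


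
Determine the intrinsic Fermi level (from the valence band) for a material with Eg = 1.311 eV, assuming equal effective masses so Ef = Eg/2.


Step 1: For an intrinsic semiconductor, the Fermi level sits at midgap.
Step 2: Ef = Eg / 2 = 1.311 / 2 = 0.6555 eV

0.6555


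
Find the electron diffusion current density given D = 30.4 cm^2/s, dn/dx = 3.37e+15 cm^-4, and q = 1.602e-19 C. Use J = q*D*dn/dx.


Step 1: J = q * D * (dn/dx)
Step 2: J = 1.602e-19 * 30.4 * 3.37e+15
Step 3: J = 1.64e-02 A/cm^2

1.64e-02


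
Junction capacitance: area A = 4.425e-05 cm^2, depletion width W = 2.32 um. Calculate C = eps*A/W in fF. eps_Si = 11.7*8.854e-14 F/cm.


Step 1: eps_Si = 11.7 * 8.854e-14 = 1.035918e-12 F/cm
Step 2: W in cm = 2.32 * 1e-4 = 2.32e-04 cm
Step 3: C = 1.035918e-12 * 4.425e-05 / 2.32e-04 = 1.975835e-13 F
Step 4: C = 197.58 fF

197.58


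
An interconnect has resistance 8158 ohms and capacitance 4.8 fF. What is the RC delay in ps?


Step 1: tau = R * C
Step 2: tau = 8158 * 4.8 fF = 8158 * 4.8e-15 F
Step 3: tau = 3.91584e-11 s = 39.1584 ps

39.1584


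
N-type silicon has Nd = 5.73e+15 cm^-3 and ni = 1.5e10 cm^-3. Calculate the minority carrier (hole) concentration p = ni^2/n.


Step 1: Since Nd >> ni, n ≈ Nd = 5.73e+15 cm^-3
Step 2: p = ni^2 / n = (1.5e10)^2 / 5.73e+15
Step 3: p = 2.25e20 / 5.73e+15 = 3.93e+04 cm^-3

3.93e+04


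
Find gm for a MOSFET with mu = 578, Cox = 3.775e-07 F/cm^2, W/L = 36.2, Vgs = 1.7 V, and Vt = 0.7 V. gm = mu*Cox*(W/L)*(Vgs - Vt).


Step 1: Vov = Vgs - Vt = 1.7 - 0.7 = 1.0 V
Step 2: gm = mu * Cox * (W/L) * Vov
Step 3: gm = 578 * 3.775e-07 * 36.2 * 1.0 = 7.90e-03 S

7.90e-03


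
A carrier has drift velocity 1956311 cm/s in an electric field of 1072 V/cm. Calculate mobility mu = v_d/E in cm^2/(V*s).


Step 1: mu = v_d / E
Step 2: mu = 1956311 / 1072
Step 3: mu = 1824.92 cm^2/(V*s)

1824.92


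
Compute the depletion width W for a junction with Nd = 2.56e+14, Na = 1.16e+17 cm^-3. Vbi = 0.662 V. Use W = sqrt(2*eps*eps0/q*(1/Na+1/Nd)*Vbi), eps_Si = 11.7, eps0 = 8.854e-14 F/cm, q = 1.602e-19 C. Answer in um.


Step 1: 1/Na + 1/Nd = 1/1.16e+17 + 1/2.56e+14 = 3.91487e-15
Step 2: 2*eps*eps0/q = 2*11.7*8.854e-14/1.602e-19 = 1.293281e+07
Step 3: W^2 = 1.293281e+07 * 3.91487e-15 * 0.662 = 3.35172e-08
Step 4: W = sqrt(3.35172e-08) = 1.831e-04 cm = 1.831 um

1.831


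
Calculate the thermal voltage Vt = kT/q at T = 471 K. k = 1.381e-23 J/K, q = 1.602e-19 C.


Step 1: kT = 1.381e-23 * 471 = 6.50451e-21 J
Step 2: Vt = kT/q = 6.50451e-21 / 1.602e-19
Step 3: Vt = 0.0406 V

0.0406


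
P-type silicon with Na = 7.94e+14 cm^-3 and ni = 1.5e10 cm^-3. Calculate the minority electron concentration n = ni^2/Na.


Step 1: Majority hole concentration p ≈ Na = 7.94e+14 cm^-3
Step 2: n = ni^2 / Na = (1.5e10)^2 / 7.94e+14
Step 3: n = 2.83e+05 cm^-3

2.83e+05


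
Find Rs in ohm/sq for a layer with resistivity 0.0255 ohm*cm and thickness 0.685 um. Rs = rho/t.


Step 1: Convert thickness to cm: t = 0.685 um = 6.8500e-05 cm
Step 2: Rs = rho / t = 0.0255 / 6.8500e-05
Step 3: Rs = 372.3 ohm/sq

372.3


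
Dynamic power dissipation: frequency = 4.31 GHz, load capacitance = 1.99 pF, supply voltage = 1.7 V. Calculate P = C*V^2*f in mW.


Step 1: V^2 = 1.7^2 = 2.89 V^2
Step 2: P = C*V^2*f = 1.99e-12 F * 2.89 * 4.31e9 Hz
Step 3: P = 2.4787241e-02 W
Step 4: P = 24.787 mW

24.787


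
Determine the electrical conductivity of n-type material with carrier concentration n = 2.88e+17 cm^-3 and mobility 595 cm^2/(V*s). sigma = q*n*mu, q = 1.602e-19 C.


Step 1: sigma = q * n * mu
Step 2: sigma = 1.602e-19 * 2.88e+17 * 595
Step 3: sigma = 2.745e+01 S/cm

2.745e+01


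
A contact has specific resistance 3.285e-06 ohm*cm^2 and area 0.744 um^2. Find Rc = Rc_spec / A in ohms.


Step 1: Convert area to cm^2: 0.744 um^2 = 7.4400e-09 cm^2
Step 2: Rc = Rc_spec / A = 3.285e-06 / 7.4400e-09
Step 3: Rc = 4.42e+02 ohms

4.42e+02


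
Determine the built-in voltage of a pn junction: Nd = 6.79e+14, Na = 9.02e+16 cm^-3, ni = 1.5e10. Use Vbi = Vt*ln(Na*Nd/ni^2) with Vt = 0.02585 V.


Step 1: Compute Na*Nd/ni^2 = 9.02e+16 * 6.79e+14 / (1.5e10)^2 = 2.7220e+11
Step 2: ln(2.7220e+11) = 26.3298
Step 3: Vbi = 0.02585 * 26.3298 = 0.681 V

0.681


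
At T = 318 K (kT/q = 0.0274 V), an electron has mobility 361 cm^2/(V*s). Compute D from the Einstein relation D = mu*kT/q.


Step 1: D = mu * (kT/q)
Step 2: D = 361 * 0.0274
Step 3: D = 9.89 cm^2/s

9.89


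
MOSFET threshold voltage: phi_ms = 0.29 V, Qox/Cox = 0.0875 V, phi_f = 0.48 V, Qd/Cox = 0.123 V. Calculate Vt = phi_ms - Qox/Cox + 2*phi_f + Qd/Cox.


Step 1: Vt = phi_ms - Qox/Cox + 2*phi_f + Qd/Cox
Step 2: Vt = 0.29 - 0.0875 + 2*0.48 + 0.123
Step 3: Vt = 0.29 - 0.0875 + 0.96 + 0.123
Step 4: Vt = 1.2855 V

1.2855


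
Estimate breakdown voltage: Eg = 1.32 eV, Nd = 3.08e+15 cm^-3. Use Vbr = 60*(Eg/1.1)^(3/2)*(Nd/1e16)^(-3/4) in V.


Step 1: Eg/1.1 = 1.32/1.1 = 1.200000
Step 2: (Eg/1.1)^1.5 = 1.200000^1.5 = 1.314534
Step 3: (Nd/1e16)^(-0.75) = (0.308)^(-0.75) = 2.418728
Step 4: Vbr = 60 * 1.314534 * 2.418728 = 190.8 V

190.8


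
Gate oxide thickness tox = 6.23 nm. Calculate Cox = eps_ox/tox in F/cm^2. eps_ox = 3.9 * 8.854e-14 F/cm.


Step 1: eps_ox = 3.9 * 8.854e-14 = 3.45306e-13 F/cm
Step 2: tox in cm = 6.23 nm * 1e-7 = 6.2300e-07 cm
Step 3: Cox = 3.45306e-13 / 6.2300e-07 = 5.54e-07 F/cm^2

5.54e-07


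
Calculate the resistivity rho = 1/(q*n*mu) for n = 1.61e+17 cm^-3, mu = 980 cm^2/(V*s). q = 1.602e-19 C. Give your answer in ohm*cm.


Step 1: sigma = q * n * mu = 1.602e-19 * 1.61e+17 * 980 = 2.52764e+01 S/cm
Step 2: rho = 1 / sigma = 1 / 2.52764e+01 = 0.03956 ohm*cm

0.03956


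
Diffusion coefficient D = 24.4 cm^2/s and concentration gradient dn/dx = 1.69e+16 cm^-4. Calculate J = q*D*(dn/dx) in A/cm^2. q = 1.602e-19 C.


Step 1: J = q * D * (dn/dx)
Step 2: J = 1.602e-19 * 24.4 * 1.69e+16
Step 3: J = 6.61e-02 A/cm^2

6.61e-02


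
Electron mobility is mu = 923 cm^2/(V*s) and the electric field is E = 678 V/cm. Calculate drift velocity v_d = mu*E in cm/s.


Step 1: v_d = mu * E
Step 2: v_d = 923 * 678 = 625794
Step 3: v_d = 6.26e+05 cm/s

6.26e+05


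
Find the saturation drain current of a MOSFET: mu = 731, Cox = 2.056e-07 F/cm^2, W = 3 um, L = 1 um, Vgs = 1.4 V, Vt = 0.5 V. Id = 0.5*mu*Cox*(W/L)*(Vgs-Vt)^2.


Step 1: Overdrive voltage Vov = Vgs - Vt = 1.4 - 0.5 = 0.9 V
Step 2: W/L = 3/1 = 3
Step 3: Id = 0.5 * 731 * 2.056e-07 * 3 * 0.9^2
Step 4: Id = 1.83e-04 A

1.83e-04


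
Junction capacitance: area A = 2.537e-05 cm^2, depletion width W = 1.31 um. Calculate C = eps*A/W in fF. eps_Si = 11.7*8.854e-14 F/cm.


Step 1: eps_Si = 11.7 * 8.854e-14 = 1.035918e-12 F/cm
Step 2: W in cm = 1.31 * 1e-4 = 1.31e-04 cm
Step 3: C = 1.035918e-12 * 2.537e-05 / 1.31e-04 = 2.006202e-13 F
Step 4: C = 200.62 fF

200.62


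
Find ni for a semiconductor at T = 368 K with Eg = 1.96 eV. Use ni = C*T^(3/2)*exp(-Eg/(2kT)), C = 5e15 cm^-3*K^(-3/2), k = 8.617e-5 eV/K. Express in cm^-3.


Step 1: Compute kT = 8.617e-5 * 368 = 0.03171056 eV
Step 2: Exponent = -Eg/(2kT) = -1.96/(2*0.03171056) = -30.90453
Step 3: T^(3/2) = 368^1.5 = 7059.46
Step 4: ni = 5e15 * 7059.46 * exp(-30.90453) = 1.34e+06 cm^-3

1.34e+06


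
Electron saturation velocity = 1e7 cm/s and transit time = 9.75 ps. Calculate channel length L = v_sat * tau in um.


Step 1: tau in seconds = 9.75 ps * 1e-12 = 9.7500e-12 s
Step 2: L = v_sat * tau = 1e7 * 9.7500e-12 = 9.7500e-05 cm
Step 3: L in um = 9.7500e-05 * 1e4 = 0.975 um

0.975


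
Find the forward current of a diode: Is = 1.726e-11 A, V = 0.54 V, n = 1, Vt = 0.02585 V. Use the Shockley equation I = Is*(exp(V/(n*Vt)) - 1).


Step 1: V/(n*Vt) = 0.54/(1*0.02585) = 20.8897
Step 2: exp(20.8897) = 1.1811e+09
Step 3: I = 1.726e-11 * (1.1811e+09 - 1) = 2.04e-02 A

2.04e-02


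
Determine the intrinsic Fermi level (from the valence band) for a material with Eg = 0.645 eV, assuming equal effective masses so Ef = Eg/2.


Step 1: For an intrinsic semiconductor, the Fermi level sits at midgap.
Step 2: Ef = Eg / 2 = 0.645 / 2 = 0.3225 eV

0.3225


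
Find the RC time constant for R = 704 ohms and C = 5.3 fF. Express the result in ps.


Step 1: tau = R * C
Step 2: tau = 704 * 5.3 fF = 704 * 5.3e-15 F
Step 3: tau = 3.7312e-12 s = 3.7312 ps

3.7312


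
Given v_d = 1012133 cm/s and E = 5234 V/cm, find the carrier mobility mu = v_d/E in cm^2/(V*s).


Step 1: mu = v_d / E
Step 2: mu = 1012133 / 5234
Step 3: mu = 193.38 cm^2/(V*s)

193.38


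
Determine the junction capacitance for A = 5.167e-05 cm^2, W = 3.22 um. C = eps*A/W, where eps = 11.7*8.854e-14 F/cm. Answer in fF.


Step 1: eps_Si = 11.7 * 8.854e-14 = 1.035918e-12 F/cm
Step 2: W in cm = 3.22 * 1e-4 = 3.22e-04 cm
Step 3: C = 1.035918e-12 * 5.167e-05 / 3.22e-04 = 1.662295e-13 F
Step 4: C = 166.23 fF

166.23


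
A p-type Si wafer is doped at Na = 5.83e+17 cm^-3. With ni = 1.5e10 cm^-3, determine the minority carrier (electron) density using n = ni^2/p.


Step 1: Majority hole concentration p ≈ Na = 5.83e+17 cm^-3
Step 2: n = ni^2 / Na = (1.5e10)^2 / 5.83e+17
Step 3: n = 3.86e+02 cm^-3

3.86e+02


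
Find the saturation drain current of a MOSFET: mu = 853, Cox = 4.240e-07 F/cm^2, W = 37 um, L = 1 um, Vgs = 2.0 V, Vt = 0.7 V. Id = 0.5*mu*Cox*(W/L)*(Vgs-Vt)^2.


Step 1: Overdrive voltage Vov = Vgs - Vt = 2.0 - 0.7 = 1.3 V
Step 2: W/L = 37/1 = 37
Step 3: Id = 0.5 * 853 * 4.240e-07 * 37 * 1.3^2
Step 4: Id = 1.13e-02 A

1.13e-02


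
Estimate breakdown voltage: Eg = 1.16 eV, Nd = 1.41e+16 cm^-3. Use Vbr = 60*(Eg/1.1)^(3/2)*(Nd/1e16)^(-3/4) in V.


Step 1: Eg/1.1 = 1.16/1.1 = 1.054545
Step 2: (Eg/1.1)^1.5 = 1.054545^1.5 = 1.082923
Step 3: (Nd/1e16)^(-0.75) = (1.41)^(-0.75) = 0.772833
Step 4: Vbr = 60 * 1.082923 * 0.772833 = 50.2 V

50.2


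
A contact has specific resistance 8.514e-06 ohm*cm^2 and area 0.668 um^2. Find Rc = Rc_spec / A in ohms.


Step 1: Convert area to cm^2: 0.668 um^2 = 6.6800e-09 cm^2
Step 2: Rc = Rc_spec / A = 8.514e-06 / 6.6800e-09
Step 3: Rc = 1.27e+03 ohms

1.27e+03


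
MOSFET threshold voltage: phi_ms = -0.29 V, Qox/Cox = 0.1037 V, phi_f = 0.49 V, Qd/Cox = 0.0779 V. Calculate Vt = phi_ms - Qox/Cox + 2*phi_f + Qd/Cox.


Step 1: Vt = phi_ms - Qox/Cox + 2*phi_f + Qd/Cox
Step 2: Vt = -0.29 - 0.1037 + 2*0.49 + 0.0779
Step 3: Vt = -0.29 - 0.1037 + 0.98 + 0.0779
Step 4: Vt = 0.6642 V

0.6642


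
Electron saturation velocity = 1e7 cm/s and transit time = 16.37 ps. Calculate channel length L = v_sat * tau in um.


Step 1: tau in seconds = 16.37 ps * 1e-12 = 1.6370e-11 s
Step 2: L = v_sat * tau = 1e7 * 1.6370e-11 = 1.6370e-04 cm
Step 3: L in um = 1.6370e-04 * 1e4 = 1.637 um

1.637


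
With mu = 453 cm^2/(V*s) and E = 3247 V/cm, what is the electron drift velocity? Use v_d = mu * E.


Step 1: v_d = mu * E
Step 2: v_d = 453 * 3247 = 1470891
Step 3: v_d = 1.47e+06 cm/s

1.47e+06


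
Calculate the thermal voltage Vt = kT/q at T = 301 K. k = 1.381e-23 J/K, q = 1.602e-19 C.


Step 1: kT = 1.381e-23 * 301 = 4.15681e-21 J
Step 2: Vt = kT/q = 4.15681e-21 / 1.602e-19
Step 3: Vt = 0.02595 V

0.02595


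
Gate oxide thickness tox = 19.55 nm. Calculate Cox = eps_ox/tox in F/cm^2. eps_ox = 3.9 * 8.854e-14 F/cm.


Step 1: eps_ox = 3.9 * 8.854e-14 = 3.45306e-13 F/cm
Step 2: tox in cm = 19.55 nm * 1e-7 = 1.9550e-06 cm
Step 3: Cox = 3.45306e-13 / 1.9550e-06 = 1.77e-07 F/cm^2

1.77e-07


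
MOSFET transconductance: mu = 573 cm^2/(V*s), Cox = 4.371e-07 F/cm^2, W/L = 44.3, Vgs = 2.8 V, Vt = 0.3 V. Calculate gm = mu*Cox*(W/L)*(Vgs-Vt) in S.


Step 1: Vov = Vgs - Vt = 2.8 - 0.3 = 2.5 V
Step 2: gm = mu * Cox * (W/L) * Vov
Step 3: gm = 573 * 4.371e-07 * 44.3 * 2.5 = 2.77e-02 S

2.77e-02


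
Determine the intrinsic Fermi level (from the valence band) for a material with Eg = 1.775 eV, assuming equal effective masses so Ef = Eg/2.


Step 1: For an intrinsic semiconductor, the Fermi level sits at midgap.
Step 2: Ef = Eg / 2 = 1.775 / 2 = 0.8875 eV

0.8875


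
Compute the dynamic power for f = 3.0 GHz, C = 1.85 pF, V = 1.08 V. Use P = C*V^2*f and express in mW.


Step 1: V^2 = 1.08^2 = 1.1664 V^2
Step 2: P = C*V^2*f = 1.85e-12 F * 1.1664 * 3.0e9 Hz
Step 3: P = 6.47352e-03 W
Step 4: P = 6.474 mW

6.474


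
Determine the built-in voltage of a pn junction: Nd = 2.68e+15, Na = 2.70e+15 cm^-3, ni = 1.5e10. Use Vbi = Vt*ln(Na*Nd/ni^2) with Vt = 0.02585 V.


Step 1: Compute Na*Nd/ni^2 = 2.70e+15 * 2.68e+15 / (1.5e10)^2 = 3.2160e+10
Step 2: ln(3.2160e+10) = 24.1940
Step 3: Vbi = 0.02585 * 24.1940 = 0.625 V

0.625


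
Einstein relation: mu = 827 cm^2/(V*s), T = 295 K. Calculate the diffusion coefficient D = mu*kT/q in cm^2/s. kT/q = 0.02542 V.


Step 1: D = mu * (kT/q)
Step 2: D = 827 * 0.02542
Step 3: D = 21.02 cm^2/s

21.02


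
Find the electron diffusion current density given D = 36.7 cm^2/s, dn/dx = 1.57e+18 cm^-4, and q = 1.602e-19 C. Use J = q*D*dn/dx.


Step 1: J = q * D * (dn/dx)
Step 2: J = 1.602e-19 * 36.7 * 1.57e+18
Step 3: J = 9.23e+00 A/cm^2

9.23e+00


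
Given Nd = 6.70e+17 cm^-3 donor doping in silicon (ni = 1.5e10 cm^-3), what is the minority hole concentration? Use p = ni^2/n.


Step 1: Since Nd >> ni, n ≈ Nd = 6.70e+17 cm^-3
Step 2: p = ni^2 / n = (1.5e10)^2 / 6.70e+17
Step 3: p = 2.25e20 / 6.70e+17 = 3.36e+02 cm^-3

3.36e+02


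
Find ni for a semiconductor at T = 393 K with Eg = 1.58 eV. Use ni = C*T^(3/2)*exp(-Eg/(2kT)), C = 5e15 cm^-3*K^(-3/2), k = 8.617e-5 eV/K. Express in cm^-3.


Step 1: Compute kT = 8.617e-5 * 393 = 0.03386481 eV
Step 2: Exponent = -Eg/(2kT) = -1.58/(2*0.03386481) = -23.32805
Step 3: T^(3/2) = 393^1.5 = 7790.92
Step 4: ni = 5e15 * 7790.92 * exp(-23.32805) = 2.88e+09 cm^-3

2.88e+09


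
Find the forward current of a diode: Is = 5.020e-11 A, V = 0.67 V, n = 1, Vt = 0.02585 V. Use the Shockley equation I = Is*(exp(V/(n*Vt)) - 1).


Step 1: V/(n*Vt) = 0.67/(1*0.02585) = 25.9188
Step 2: exp(25.9188) = 1.8046e+11
Step 3: I = 5.020e-11 * (1.8046e+11 - 1) = 9.06e+00 A

9.06e+00


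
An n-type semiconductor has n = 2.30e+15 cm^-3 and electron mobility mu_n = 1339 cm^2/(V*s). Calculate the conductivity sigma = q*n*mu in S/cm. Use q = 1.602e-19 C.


Step 1: sigma = q * n * mu
Step 2: sigma = 1.602e-19 * 2.30e+15 * 1339
Step 3: sigma = 4.934e-01 S/cm

4.934e-01


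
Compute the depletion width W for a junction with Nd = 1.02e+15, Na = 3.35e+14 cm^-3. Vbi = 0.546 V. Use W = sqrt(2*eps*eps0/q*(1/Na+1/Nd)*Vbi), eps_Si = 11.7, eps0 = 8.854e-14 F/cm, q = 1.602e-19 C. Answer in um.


Step 1: 1/Na + 1/Nd = 1/3.35e+14 + 1/1.02e+15 = 3.96547e-15
Step 2: 2*eps*eps0/q = 2*11.7*8.854e-14/1.602e-19 = 1.293281e+07
Step 3: W^2 = 1.293281e+07 * 3.96547e-15 * 0.546 = 2.80014e-08
Step 4: W = sqrt(2.80014e-08) = 1.673e-04 cm = 1.673 um

1.673


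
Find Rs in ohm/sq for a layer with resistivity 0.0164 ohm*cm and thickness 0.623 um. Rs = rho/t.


Step 1: Convert thickness to cm: t = 0.623 um = 6.2300e-05 cm
Step 2: Rs = rho / t = 0.0164 / 6.2300e-05
Step 3: Rs = 263.2 ohm/sq

263.2
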